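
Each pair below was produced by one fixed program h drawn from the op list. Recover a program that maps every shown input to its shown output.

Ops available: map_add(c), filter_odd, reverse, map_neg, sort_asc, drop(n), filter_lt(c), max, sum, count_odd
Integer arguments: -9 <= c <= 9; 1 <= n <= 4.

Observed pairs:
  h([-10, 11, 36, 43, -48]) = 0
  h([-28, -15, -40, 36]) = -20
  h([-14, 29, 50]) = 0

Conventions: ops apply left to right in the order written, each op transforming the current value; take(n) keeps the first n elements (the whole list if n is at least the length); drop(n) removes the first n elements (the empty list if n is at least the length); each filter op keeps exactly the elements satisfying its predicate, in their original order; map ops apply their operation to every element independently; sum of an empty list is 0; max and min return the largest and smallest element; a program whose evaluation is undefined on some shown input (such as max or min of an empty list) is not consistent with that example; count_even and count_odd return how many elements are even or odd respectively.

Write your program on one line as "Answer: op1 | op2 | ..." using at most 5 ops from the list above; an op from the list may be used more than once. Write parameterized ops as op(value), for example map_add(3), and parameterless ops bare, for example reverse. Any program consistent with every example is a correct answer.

filter_odd | filter_lt(2) | map_add(-5) | sum

Check, running the answer program on each example:
  [-10, 11, 36, 43, -48] -> [11, 43] -> [] -> [] -> 0
  [-28, -15, -40, 36] -> [-15] -> [-15] -> [-20] -> -20
  [-14, 29, 50] -> [29] -> [] -> [] -> 0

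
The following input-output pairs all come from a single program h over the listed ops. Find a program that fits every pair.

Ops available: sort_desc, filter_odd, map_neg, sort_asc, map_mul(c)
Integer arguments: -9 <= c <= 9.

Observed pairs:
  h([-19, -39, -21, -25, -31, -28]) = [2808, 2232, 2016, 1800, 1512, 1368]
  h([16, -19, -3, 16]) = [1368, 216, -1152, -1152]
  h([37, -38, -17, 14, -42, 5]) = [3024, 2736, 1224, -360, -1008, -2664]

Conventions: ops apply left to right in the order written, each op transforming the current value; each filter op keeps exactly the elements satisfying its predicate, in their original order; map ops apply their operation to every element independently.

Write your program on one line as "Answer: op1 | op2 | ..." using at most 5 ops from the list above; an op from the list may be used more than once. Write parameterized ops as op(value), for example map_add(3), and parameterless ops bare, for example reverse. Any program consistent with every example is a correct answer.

sort_desc | sort_asc | map_mul(-6) | map_mul(-6) | map_mul(-2)

Check, running the answer program on each example:
  [-19, -39, -21, -25, -31, -28] -> [-19, -21, -25, -28, -31, -39] -> [-39, -31, -28, -25, -21, -19] -> [234, 186, 168, 150, 126, 114] -> [-1404, -1116, -1008, -900, -756, -684] -> [2808, 2232, 2016, 1800, 1512, 1368]
  [16, -19, -3, 16] -> [16, 16, -3, -19] -> [-19, -3, 16, 16] -> [114, 18, -96, -96] -> [-684, -108, 576, 576] -> [1368, 216, -1152, -1152]
  [37, -38, -17, 14, -42, 5] -> [37, 14, 5, -17, -38, -42] -> [-42, -38, -17, 5, 14, 37] -> [252, 228, 102, -30, -84, -222] -> [-1512, -1368, -612, 180, 504, 1332] -> [3024, 2736, 1224, -360, -1008, -2664]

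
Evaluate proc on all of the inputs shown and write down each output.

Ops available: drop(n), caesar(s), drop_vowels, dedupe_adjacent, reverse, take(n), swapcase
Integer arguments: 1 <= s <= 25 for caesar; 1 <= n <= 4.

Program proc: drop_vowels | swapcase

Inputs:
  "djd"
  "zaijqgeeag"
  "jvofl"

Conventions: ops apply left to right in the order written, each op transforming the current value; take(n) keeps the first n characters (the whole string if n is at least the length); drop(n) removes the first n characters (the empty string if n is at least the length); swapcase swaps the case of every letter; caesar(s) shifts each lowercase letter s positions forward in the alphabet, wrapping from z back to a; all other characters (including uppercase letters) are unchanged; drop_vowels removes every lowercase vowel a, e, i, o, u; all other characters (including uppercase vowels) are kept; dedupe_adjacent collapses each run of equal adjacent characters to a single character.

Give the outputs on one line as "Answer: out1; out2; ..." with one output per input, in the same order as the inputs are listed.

Execution, op by op:
  "djd" -> "djd" -> "DJD"
  "zaijqgeeag" -> "zjqgg" -> "ZJQGG"
  "jvofl" -> "jvfl" -> "JVFL"

"DJD"; "ZJQGG"; "JVFL"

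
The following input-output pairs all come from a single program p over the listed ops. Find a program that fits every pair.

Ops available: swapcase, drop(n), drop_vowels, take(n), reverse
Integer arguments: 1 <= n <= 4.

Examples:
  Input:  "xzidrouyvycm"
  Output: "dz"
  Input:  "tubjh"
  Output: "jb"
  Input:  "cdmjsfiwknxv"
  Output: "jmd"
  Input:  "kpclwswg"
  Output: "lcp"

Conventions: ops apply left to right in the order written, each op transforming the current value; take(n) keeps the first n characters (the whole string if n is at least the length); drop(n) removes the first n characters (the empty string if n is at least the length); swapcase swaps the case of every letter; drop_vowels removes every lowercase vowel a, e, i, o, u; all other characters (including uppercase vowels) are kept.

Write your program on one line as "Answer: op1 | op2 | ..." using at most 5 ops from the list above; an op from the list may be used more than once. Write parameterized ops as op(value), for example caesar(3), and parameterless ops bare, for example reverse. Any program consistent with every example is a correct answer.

take(4) | drop(1) | reverse | drop_vowels

Check, running the answer program on each example:
  "xzidrouyvycm" -> "xzid" -> "zid" -> "diz" -> "dz"
  "tubjh" -> "tubj" -> "ubj" -> "jbu" -> "jb"
  "cdmjsfiwknxv" -> "cdmj" -> "dmj" -> "jmd" -> "jmd"
  "kpclwswg" -> "kpcl" -> "pcl" -> "lcp" -> "lcp"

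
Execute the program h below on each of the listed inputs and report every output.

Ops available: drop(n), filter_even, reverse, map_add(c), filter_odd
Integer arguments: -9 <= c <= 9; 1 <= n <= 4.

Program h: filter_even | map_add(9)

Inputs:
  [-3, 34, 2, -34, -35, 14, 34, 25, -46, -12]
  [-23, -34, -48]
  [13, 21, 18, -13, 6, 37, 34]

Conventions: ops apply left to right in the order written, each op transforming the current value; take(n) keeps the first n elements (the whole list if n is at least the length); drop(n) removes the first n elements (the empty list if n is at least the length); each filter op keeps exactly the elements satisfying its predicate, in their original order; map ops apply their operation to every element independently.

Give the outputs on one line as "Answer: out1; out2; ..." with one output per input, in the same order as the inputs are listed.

[43, 11, -25, 23, 43, -37, -3]; [-25, -39]; [27, 15, 43]

Execution, op by op:
  [-3, 34, 2, -34, -35, 14, 34, 25, -46, -12] -> [34, 2, -34, 14, 34, -46, -12] -> [43, 11, -25, 23, 43, -37, -3]
  [-23, -34, -48] -> [-34, -48] -> [-25, -39]
  [13, 21, 18, -13, 6, 37, 34] -> [18, 6, 34] -> [27, 15, 43]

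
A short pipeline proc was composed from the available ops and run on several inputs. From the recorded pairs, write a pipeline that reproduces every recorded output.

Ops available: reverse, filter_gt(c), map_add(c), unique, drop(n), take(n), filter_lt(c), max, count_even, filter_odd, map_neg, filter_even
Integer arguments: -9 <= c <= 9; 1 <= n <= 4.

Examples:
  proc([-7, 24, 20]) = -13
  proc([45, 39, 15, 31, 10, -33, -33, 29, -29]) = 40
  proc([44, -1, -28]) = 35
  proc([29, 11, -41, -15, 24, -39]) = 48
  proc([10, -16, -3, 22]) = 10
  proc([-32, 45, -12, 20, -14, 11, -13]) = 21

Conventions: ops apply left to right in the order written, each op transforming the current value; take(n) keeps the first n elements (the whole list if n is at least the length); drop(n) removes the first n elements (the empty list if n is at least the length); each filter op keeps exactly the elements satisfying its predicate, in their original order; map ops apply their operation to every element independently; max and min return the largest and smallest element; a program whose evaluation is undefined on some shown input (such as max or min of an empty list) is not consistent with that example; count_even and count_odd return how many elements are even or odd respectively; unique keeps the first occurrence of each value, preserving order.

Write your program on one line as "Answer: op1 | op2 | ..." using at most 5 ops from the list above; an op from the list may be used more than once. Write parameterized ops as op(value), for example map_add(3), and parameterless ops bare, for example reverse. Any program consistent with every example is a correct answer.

drop(2) | unique | map_neg | map_add(7) | max

Check, running the answer program on each example:
  [-7, 24, 20] -> [20] -> [20] -> [-20] -> [-13] -> -13
  [45, 39, 15, 31, 10, -33, -33, 29, -29] -> [15, 31, 10, -33, -33, 29, -29] -> [15, 31, 10, -33, 29, -29] -> [-15, -31, -10, 33, -29, 29] -> [-8, -24, -3, 40, -22, 36] -> 40
  [44, -1, -28] -> [-28] -> [-28] -> [28] -> [35] -> 35
  [29, 11, -41, -15, 24, -39] -> [-41, -15, 24, -39] -> [-41, -15, 24, -39] -> [41, 15, -24, 39] -> [48, 22, -17, 46] -> 48
  [10, -16, -3, 22] -> [-3, 22] -> [-3, 22] -> [3, -22] -> [10, -15] -> 10
  [-32, 45, -12, 20, -14, 11, -13] -> [-12, 20, -14, 11, -13] -> [-12, 20, -14, 11, -13] -> [12, -20, 14, -11, 13] -> [19, -13, 21, -4, 20] -> 21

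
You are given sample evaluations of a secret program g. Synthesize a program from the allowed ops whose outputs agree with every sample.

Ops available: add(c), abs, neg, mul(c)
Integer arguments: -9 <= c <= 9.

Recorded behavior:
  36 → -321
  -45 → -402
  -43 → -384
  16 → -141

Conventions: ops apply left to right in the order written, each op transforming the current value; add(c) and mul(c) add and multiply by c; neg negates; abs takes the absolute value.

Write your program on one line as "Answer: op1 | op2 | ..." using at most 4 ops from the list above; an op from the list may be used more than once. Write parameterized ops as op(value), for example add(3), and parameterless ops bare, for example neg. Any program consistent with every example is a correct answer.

abs | mul(-9) | add(3)

Check, running the answer program on each example:
  36 -> 36 -> -324 -> -321
  -45 -> 45 -> -405 -> -402
  -43 -> 43 -> -387 -> -384
  16 -> 16 -> -144 -> -141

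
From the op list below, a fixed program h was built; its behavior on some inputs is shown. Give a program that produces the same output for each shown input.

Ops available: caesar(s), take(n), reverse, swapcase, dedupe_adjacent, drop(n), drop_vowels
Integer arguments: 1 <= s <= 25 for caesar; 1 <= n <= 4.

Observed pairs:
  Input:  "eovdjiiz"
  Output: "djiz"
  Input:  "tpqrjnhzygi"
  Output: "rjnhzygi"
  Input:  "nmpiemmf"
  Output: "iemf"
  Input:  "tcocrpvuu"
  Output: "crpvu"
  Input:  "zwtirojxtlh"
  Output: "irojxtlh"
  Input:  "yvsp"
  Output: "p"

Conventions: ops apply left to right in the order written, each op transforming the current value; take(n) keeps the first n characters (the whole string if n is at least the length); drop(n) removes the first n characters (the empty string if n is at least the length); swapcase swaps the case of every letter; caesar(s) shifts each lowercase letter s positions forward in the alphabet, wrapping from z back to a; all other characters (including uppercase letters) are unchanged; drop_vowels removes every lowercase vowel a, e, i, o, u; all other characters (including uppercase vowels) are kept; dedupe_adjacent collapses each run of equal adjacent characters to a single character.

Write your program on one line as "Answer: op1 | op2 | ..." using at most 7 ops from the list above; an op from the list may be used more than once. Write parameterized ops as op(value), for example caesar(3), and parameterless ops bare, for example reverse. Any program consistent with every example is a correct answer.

drop(3) | swapcase | dedupe_adjacent | reverse | swapcase | reverse

Check, running the answer program on each example:
  "eovdjiiz" -> "djiiz" -> "DJIIZ" -> "DJIZ" -> "ZIJD" -> "zijd" -> "djiz"
  "tpqrjnhzygi" -> "rjnhzygi" -> "RJNHZYGI" -> "RJNHZYGI" -> "IGYZHNJR" -> "igyzhnjr" -> "rjnhzygi"
  "nmpiemmf" -> "iemmf" -> "IEMMF" -> "IEMF" -> "FMEI" -> "fmei" -> "iemf"
  "tcocrpvuu" -> "crpvuu" -> "CRPVUU" -> "CRPVU" -> "UVPRC" -> "uvprc" -> "crpvu"
  "zwtirojxtlh" -> "irojxtlh" -> "IROJXTLH" -> "IROJXTLH" -> "HLTXJORI" -> "hltxjori" -> "irojxtlh"
  "yvsp" -> "p" -> "P" -> "P" -> "P" -> "p" -> "p"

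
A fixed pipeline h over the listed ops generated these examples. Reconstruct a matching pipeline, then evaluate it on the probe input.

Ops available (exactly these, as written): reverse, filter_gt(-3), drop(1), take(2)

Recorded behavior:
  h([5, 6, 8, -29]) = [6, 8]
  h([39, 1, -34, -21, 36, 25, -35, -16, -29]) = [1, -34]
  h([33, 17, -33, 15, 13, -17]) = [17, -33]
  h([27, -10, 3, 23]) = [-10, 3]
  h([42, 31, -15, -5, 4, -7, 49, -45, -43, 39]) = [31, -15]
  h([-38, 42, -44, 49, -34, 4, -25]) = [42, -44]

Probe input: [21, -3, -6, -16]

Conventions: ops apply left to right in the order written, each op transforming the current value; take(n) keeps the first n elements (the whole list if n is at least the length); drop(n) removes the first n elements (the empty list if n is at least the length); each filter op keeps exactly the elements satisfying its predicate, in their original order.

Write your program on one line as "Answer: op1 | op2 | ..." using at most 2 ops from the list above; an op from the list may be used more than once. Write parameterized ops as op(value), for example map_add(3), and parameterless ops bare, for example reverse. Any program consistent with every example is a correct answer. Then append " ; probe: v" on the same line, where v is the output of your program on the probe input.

drop(1) | take(2) ; probe: [-3, -6]

Check, running the answer program on each example:
  [5, 6, 8, -29] -> [6, 8, -29] -> [6, 8]
  [39, 1, -34, -21, 36, 25, -35, -16, -29] -> [1, -34, -21, 36, 25, -35, -16, -29] -> [1, -34]
  [33, 17, -33, 15, 13, -17] -> [17, -33, 15, 13, -17] -> [17, -33]
  [27, -10, 3, 23] -> [-10, 3, 23] -> [-10, 3]
  [42, 31, -15, -5, 4, -7, 49, -45, -43, 39] -> [31, -15, -5, 4, -7, 49, -45, -43, 39] -> [31, -15]
  [-38, 42, -44, 49, -34, 4, -25] -> [42, -44, 49, -34, 4, -25] -> [42, -44]
  probe: [21, -3, -6, -16] -> [-3, -6, -16] -> [-3, -6]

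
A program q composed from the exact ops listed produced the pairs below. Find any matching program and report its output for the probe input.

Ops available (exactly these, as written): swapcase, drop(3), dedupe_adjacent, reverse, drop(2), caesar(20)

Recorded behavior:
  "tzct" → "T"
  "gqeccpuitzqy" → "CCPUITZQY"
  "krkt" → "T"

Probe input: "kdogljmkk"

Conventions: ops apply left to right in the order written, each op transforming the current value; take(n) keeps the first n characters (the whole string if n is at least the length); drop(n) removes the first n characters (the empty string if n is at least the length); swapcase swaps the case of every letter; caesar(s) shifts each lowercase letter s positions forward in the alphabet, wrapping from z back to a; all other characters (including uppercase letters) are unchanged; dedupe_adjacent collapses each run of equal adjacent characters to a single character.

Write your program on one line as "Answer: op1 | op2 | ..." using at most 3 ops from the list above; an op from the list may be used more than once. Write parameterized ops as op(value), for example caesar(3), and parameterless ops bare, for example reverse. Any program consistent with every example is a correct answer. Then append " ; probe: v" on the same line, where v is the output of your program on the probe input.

drop(3) | swapcase ; probe: "GLJMKK"

Check, running the answer program on each example:
  "tzct" -> "t" -> "T"
  "gqeccpuitzqy" -> "ccpuitzqy" -> "CCPUITZQY"
  "krkt" -> "t" -> "T"
  probe: "kdogljmkk" -> "gljmkk" -> "GLJMKK"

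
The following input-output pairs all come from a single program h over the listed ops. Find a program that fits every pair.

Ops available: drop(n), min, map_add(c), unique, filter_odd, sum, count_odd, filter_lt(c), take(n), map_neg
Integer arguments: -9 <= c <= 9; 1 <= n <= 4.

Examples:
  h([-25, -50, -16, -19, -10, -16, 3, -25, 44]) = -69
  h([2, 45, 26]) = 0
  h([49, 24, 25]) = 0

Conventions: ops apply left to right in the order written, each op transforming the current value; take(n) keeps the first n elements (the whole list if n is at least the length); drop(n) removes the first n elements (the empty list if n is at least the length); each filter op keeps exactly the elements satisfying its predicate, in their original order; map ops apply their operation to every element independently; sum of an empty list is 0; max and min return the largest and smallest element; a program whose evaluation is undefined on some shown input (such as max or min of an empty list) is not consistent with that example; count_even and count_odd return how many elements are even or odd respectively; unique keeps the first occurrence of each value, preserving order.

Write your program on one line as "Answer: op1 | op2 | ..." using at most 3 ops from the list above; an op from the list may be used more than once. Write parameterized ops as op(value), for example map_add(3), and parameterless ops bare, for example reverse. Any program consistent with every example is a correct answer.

filter_lt(-2) | filter_odd | sum

Check, running the answer program on each example:
  [-25, -50, -16, -19, -10, -16, 3, -25, 44] -> [-25, -50, -16, -19, -10, -16, -25] -> [-25, -19, -25] -> -69
  [2, 45, 26] -> [] -> [] -> 0
  [49, 24, 25] -> [] -> [] -> 0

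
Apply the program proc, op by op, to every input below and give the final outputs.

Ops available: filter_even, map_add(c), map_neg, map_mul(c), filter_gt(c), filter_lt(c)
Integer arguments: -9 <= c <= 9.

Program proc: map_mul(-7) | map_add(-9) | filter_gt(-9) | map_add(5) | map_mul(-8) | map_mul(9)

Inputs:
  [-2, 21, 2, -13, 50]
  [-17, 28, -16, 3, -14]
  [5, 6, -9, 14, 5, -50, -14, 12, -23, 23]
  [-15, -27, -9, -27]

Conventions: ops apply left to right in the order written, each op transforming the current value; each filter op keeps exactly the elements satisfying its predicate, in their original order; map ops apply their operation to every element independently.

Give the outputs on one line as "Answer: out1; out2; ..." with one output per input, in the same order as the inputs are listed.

Execution, op by op:
  [-2, 21, 2, -13, 50] -> [14, -147, -14, 91, -350] -> [5, -156, -23, 82, -359] -> [5, 82] -> [10, 87] -> [-80, -696] -> [-720, -6264]
  [-17, 28, -16, 3, -14] -> [119, -196, 112, -21, 98] -> [110, -205, 103, -30, 89] -> [110, 103, 89] -> [115, 108, 94] -> [-920, -864, -752] -> [-8280, -7776, -6768]
  [5, 6, -9, 14, 5, -50, -14, 12, -23, 23] -> [-35, -42, 63, -98, -35, 350, 98, -84, 161, -161] -> [-44, -51, 54, -107, -44, 341, 89, -93, 152, -170] -> [54, 341, 89, 152] -> [59, 346, 94, 157] -> [-472, -2768, -752, -1256] -> [-4248, -24912, -6768, -11304]
  [-15, -27, -9, -27] -> [105, 189, 63, 189] -> [96, 180, 54, 180] -> [96, 180, 54, 180] -> [101, 185, 59, 185] -> [-808, -1480, -472, -1480] -> [-7272, -13320, -4248, -13320]

[-720, -6264]; [-8280, -7776, -6768]; [-4248, -24912, -6768, -11304]; [-7272, -13320, -4248, -13320]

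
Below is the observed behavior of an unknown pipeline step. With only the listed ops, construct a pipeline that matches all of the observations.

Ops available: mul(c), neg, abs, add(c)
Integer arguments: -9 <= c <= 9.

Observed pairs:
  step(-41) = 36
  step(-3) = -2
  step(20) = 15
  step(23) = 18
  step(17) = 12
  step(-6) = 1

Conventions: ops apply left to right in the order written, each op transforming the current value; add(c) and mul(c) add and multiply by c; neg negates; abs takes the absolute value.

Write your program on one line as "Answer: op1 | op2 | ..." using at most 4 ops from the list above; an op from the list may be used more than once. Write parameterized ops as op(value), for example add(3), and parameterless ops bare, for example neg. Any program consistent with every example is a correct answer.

neg | abs | add(-5)

Check, running the answer program on each example:
  -41 -> 41 -> 41 -> 36
  -3 -> 3 -> 3 -> -2
  20 -> -20 -> 20 -> 15
  23 -> -23 -> 23 -> 18
  17 -> -17 -> 17 -> 12
  -6 -> 6 -> 6 -> 1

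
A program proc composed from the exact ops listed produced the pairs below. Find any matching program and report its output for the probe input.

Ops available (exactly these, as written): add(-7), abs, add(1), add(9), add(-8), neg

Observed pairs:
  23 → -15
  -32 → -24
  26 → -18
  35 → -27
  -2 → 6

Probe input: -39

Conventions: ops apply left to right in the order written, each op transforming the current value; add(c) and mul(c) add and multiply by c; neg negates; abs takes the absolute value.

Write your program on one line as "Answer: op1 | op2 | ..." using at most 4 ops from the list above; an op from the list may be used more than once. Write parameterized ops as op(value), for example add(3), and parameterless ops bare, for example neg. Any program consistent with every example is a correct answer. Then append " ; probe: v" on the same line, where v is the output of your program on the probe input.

abs | add(-8) | neg ; probe: -31

Check, running the answer program on each example:
  23 -> 23 -> 15 -> -15
  -32 -> 32 -> 24 -> -24
  26 -> 26 -> 18 -> -18
  35 -> 35 -> 27 -> -27
  -2 -> 2 -> -6 -> 6
  probe: -39 -> 39 -> 31 -> -31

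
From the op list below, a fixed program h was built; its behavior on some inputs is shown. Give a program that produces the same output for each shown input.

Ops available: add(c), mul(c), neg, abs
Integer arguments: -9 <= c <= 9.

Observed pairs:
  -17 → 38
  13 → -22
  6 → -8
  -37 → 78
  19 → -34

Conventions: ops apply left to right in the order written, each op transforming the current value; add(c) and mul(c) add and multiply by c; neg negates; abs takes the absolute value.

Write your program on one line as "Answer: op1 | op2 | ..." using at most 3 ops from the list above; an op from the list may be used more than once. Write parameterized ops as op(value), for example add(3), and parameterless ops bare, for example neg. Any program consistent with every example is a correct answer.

mul(-2) | add(4)

Check, running the answer program on each example:
  -17 -> 34 -> 38
  13 -> -26 -> -22
  6 -> -12 -> -8
  -37 -> 74 -> 78
  19 -> -38 -> -34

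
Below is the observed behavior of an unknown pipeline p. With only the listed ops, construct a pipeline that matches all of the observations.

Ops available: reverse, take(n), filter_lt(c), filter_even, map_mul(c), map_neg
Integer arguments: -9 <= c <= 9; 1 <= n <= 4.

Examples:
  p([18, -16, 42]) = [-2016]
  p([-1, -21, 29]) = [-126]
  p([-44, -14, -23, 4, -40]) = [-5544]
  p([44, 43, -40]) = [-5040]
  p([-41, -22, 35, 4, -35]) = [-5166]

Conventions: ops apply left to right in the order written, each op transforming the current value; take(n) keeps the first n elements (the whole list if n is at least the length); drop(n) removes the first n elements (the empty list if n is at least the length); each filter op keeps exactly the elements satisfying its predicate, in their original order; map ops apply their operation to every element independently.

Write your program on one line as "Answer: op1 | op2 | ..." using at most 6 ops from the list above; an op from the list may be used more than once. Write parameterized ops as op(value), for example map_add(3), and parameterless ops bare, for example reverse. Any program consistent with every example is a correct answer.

filter_lt(2) | map_mul(6) | map_mul(7) | take(1) | map_mul(3)

Check, running the answer program on each example:
  [18, -16, 42] -> [-16] -> [-96] -> [-672] -> [-672] -> [-2016]
  [-1, -21, 29] -> [-1, -21] -> [-6, -126] -> [-42, -882] -> [-42] -> [-126]
  [-44, -14, -23, 4, -40] -> [-44, -14, -23, -40] -> [-264, -84, -138, -240] -> [-1848, -588, -966, -1680] -> [-1848] -> [-5544]
  [44, 43, -40] -> [-40] -> [-240] -> [-1680] -> [-1680] -> [-5040]
  [-41, -22, 35, 4, -35] -> [-41, -22, -35] -> [-246, -132, -210] -> [-1722, -924, -1470] -> [-1722] -> [-5166]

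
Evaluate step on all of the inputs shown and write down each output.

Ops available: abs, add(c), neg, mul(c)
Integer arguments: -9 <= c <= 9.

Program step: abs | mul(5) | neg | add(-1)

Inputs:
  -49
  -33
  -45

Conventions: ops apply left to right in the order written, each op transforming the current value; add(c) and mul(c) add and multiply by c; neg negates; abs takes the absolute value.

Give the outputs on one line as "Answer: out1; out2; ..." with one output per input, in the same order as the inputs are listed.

Execution, op by op:
  -49 -> 49 -> 245 -> -245 -> -246
  -33 -> 33 -> 165 -> -165 -> -166
  -45 -> 45 -> 225 -> -225 -> -226

-246; -166; -226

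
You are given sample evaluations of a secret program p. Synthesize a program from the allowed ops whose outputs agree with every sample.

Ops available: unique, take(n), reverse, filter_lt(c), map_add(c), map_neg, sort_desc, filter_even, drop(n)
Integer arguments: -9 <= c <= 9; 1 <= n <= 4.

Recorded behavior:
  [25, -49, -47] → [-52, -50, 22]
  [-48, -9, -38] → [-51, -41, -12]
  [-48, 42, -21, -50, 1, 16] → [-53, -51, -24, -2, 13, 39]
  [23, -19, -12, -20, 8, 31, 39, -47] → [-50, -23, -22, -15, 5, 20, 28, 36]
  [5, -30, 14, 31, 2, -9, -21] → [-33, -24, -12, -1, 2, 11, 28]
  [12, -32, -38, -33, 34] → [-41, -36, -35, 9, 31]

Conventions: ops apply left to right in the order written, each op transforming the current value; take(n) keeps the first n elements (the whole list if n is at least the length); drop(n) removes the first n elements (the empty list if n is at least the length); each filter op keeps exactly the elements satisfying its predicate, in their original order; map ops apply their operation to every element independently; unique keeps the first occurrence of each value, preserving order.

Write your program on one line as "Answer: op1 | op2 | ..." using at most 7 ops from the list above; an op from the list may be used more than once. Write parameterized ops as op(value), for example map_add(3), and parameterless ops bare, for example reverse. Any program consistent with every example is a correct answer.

sort_desc | map_neg | map_add(7) | reverse | map_add(-4) | map_neg

Check, running the answer program on each example:
  [25, -49, -47] -> [25, -47, -49] -> [-25, 47, 49] -> [-18, 54, 56] -> [56, 54, -18] -> [52, 50, -22] -> [-52, -50, 22]
  [-48, -9, -38] -> [-9, -38, -48] -> [9, 38, 48] -> [16, 45, 55] -> [55, 45, 16] -> [51, 41, 12] -> [-51, -41, -12]
  [-48, 42, -21, -50, 1, 16] -> [42, 16, 1, -21, -48, -50] -> [-42, -16, -1, 21, 48, 50] -> [-35, -9, 6, 28, 55, 57] -> [57, 55, 28, 6, -9, -35] -> [53, 51, 24, 2, -13, -39] -> [-53, -51, -24, -2, 13, 39]
  [23, -19, -12, -20, 8, 31, 39, -47] -> [39, 31, 23, 8, -12, -19, -20, -47] -> [-39, -31, -23, -8, 12, 19, 20, 47] -> [-32, -24, -16, -1, 19, 26, 27, 54] -> [54, 27, 26, 19, -1, -16, -24, -32] -> [50, 23, 22, 15, -5, -20, -28, -36] -> [-50, -23, -22, -15, 5, 20, 28, 36]
  [5, -30, 14, 31, 2, -9, -21] -> [31, 14, 5, 2, -9, -21, -30] -> [-31, -14, -5, -2, 9, 21, 30] -> [-24, -7, 2, 5, 16, 28, 37] -> [37, 28, 16, 5, 2, -7, -24] -> [33, 24, 12, 1, -2, -11, -28] -> [-33, -24, -12, -1, 2, 11, 28]
  [12, -32, -38, -33, 34] -> [34, 12, -32, -33, -38] -> [-34, -12, 32, 33, 38] -> [-27, -5, 39, 40, 45] -> [45, 40, 39, -5, -27] -> [41, 36, 35, -9, -31] -> [-41, -36, -35, 9, 31]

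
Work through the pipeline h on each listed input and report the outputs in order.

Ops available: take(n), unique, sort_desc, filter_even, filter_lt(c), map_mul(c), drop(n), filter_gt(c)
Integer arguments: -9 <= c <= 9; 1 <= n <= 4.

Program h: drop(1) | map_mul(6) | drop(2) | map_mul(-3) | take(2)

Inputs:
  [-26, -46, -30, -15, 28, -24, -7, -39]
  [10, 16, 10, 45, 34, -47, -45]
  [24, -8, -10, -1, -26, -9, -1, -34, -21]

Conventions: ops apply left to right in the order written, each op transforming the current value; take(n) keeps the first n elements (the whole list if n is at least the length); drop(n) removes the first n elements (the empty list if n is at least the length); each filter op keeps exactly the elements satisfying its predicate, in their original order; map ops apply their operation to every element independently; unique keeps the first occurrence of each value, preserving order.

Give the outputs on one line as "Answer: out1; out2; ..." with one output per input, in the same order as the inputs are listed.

[270, -504]; [-810, -612]; [18, 468]

Execution, op by op:
  [-26, -46, -30, -15, 28, -24, -7, -39] -> [-46, -30, -15, 28, -24, -7, -39] -> [-276, -180, -90, 168, -144, -42, -234] -> [-90, 168, -144, -42, -234] -> [270, -504, 432, 126, 702] -> [270, -504]
  [10, 16, 10, 45, 34, -47, -45] -> [16, 10, 45, 34, -47, -45] -> [96, 60, 270, 204, -282, -270] -> [270, 204, -282, -270] -> [-810, -612, 846, 810] -> [-810, -612]
  [24, -8, -10, -1, -26, -9, -1, -34, -21] -> [-8, -10, -1, -26, -9, -1, -34, -21] -> [-48, -60, -6, -156, -54, -6, -204, -126] -> [-6, -156, -54, -6, -204, -126] -> [18, 468, 162, 18, 612, 378] -> [18, 468]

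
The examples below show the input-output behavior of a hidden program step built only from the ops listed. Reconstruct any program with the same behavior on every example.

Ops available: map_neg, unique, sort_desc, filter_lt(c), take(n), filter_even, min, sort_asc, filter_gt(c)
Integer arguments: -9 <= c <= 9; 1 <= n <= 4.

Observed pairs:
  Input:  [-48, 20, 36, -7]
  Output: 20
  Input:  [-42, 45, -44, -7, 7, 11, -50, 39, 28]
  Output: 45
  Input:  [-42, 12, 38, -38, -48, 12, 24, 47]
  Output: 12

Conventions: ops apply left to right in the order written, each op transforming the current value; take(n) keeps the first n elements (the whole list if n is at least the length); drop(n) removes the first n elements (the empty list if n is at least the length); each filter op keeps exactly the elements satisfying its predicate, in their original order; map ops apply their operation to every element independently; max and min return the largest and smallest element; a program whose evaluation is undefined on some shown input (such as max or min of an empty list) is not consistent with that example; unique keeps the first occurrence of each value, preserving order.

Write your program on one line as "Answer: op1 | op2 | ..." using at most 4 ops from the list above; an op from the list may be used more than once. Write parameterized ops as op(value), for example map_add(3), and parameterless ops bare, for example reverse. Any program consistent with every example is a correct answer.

unique | take(4) | filter_gt(-5) | min

Check, running the answer program on each example:
  [-48, 20, 36, -7] -> [-48, 20, 36, -7] -> [-48, 20, 36, -7] -> [20, 36] -> 20
  [-42, 45, -44, -7, 7, 11, -50, 39, 28] -> [-42, 45, -44, -7, 7, 11, -50, 39, 28] -> [-42, 45, -44, -7] -> [45] -> 45
  [-42, 12, 38, -38, -48, 12, 24, 47] -> [-42, 12, 38, -38, -48, 24, 47] -> [-42, 12, 38, -38] -> [12, 38] -> 12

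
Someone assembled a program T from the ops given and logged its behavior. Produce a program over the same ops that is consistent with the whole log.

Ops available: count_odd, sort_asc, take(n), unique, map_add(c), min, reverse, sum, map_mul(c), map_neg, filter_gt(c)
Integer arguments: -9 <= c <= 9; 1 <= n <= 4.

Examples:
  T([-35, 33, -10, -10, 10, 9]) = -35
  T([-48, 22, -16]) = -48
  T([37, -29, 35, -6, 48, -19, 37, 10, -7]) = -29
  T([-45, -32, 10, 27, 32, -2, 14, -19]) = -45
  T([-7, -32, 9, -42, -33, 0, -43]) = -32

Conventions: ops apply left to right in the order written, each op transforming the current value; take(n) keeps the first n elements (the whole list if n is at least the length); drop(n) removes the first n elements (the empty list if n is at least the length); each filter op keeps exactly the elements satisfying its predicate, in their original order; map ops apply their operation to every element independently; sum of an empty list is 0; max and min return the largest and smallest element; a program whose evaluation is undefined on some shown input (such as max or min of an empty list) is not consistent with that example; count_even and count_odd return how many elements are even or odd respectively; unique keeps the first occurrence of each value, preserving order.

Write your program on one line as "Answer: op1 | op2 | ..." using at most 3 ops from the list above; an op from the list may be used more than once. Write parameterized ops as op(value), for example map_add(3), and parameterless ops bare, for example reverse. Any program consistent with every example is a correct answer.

take(4) | take(2) | min

Check, running the answer program on each example:
  [-35, 33, -10, -10, 10, 9] -> [-35, 33, -10, -10] -> [-35, 33] -> -35
  [-48, 22, -16] -> [-48, 22, -16] -> [-48, 22] -> -48
  [37, -29, 35, -6, 48, -19, 37, 10, -7] -> [37, -29, 35, -6] -> [37, -29] -> -29
  [-45, -32, 10, 27, 32, -2, 14, -19] -> [-45, -32, 10, 27] -> [-45, -32] -> -45
  [-7, -32, 9, -42, -33, 0, -43] -> [-7, -32, 9, -42] -> [-7, -32] -> -32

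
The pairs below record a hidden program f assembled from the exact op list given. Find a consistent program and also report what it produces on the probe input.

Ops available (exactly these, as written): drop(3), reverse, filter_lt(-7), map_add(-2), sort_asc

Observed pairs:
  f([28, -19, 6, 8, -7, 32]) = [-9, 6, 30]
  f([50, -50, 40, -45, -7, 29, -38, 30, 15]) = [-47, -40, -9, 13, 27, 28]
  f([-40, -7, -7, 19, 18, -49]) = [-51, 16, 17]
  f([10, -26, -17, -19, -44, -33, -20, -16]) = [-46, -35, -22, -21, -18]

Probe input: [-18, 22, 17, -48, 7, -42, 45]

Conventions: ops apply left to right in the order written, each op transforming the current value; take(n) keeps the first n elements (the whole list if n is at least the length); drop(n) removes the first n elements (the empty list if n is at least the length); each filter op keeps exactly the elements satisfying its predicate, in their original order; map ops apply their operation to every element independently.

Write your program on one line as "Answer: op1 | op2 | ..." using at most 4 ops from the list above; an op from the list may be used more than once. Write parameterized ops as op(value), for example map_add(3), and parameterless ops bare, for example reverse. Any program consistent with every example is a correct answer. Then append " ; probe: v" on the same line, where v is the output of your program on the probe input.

drop(3) | sort_asc | map_add(-2) ; probe: [-50, -44, 5, 43]

Check, running the answer program on each example:
  [28, -19, 6, 8, -7, 32] -> [8, -7, 32] -> [-7, 8, 32] -> [-9, 6, 30]
  [50, -50, 40, -45, -7, 29, -38, 30, 15] -> [-45, -7, 29, -38, 30, 15] -> [-45, -38, -7, 15, 29, 30] -> [-47, -40, -9, 13, 27, 28]
  [-40, -7, -7, 19, 18, -49] -> [19, 18, -49] -> [-49, 18, 19] -> [-51, 16, 17]
  [10, -26, -17, -19, -44, -33, -20, -16] -> [-19, -44, -33, -20, -16] -> [-44, -33, -20, -19, -16] -> [-46, -35, -22, -21, -18]
  probe: [-18, 22, 17, -48, 7, -42, 45] -> [-48, 7, -42, 45] -> [-48, -42, 7, 45] -> [-50, -44, 5, 43]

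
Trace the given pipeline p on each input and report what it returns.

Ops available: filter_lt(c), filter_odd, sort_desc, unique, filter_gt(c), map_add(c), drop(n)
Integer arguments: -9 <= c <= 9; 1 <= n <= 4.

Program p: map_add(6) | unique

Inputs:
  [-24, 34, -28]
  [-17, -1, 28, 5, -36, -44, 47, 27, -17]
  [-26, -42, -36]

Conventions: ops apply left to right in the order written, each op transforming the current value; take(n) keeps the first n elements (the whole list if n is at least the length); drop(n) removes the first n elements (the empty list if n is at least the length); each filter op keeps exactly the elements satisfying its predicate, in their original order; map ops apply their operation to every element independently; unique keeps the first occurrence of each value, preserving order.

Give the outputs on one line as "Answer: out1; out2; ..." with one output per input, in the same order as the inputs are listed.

[-18, 40, -22]; [-11, 5, 34, 11, -30, -38, 53, 33]; [-20, -36, -30]

Execution, op by op:
  [-24, 34, -28] -> [-18, 40, -22] -> [-18, 40, -22]
  [-17, -1, 28, 5, -36, -44, 47, 27, -17] -> [-11, 5, 34, 11, -30, -38, 53, 33, -11] -> [-11, 5, 34, 11, -30, -38, 53, 33]
  [-26, -42, -36] -> [-20, -36, -30] -> [-20, -36, -30]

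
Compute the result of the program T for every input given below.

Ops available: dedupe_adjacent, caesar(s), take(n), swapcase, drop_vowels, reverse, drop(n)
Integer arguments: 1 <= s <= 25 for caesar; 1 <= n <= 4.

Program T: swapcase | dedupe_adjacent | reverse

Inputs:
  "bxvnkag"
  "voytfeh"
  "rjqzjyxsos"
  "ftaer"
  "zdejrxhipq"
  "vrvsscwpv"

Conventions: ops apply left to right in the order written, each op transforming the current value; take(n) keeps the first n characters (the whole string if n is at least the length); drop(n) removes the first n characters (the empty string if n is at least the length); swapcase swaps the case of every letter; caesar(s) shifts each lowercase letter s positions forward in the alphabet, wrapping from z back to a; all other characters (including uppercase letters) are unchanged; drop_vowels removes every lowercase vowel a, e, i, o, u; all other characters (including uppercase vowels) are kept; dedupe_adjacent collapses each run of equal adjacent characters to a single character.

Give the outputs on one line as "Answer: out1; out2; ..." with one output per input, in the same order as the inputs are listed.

"GAKNVXB"; "HEFTYOV"; "SOSXYJZQJR"; "REATF"; "QPIHXRJEDZ"; "VPWCSVRV"

Execution, op by op:
  "bxvnkag" -> "BXVNKAG" -> "BXVNKAG" -> "GAKNVXB"
  "voytfeh" -> "VOYTFEH" -> "VOYTFEH" -> "HEFTYOV"
  "rjqzjyxsos" -> "RJQZJYXSOS" -> "RJQZJYXSOS" -> "SOSXYJZQJR"
  "ftaer" -> "FTAER" -> "FTAER" -> "REATF"
  "zdejrxhipq" -> "ZDEJRXHIPQ" -> "ZDEJRXHIPQ" -> "QPIHXRJEDZ"
  "vrvsscwpv" -> "VRVSSCWPV" -> "VRVSCWPV" -> "VPWCSVRV"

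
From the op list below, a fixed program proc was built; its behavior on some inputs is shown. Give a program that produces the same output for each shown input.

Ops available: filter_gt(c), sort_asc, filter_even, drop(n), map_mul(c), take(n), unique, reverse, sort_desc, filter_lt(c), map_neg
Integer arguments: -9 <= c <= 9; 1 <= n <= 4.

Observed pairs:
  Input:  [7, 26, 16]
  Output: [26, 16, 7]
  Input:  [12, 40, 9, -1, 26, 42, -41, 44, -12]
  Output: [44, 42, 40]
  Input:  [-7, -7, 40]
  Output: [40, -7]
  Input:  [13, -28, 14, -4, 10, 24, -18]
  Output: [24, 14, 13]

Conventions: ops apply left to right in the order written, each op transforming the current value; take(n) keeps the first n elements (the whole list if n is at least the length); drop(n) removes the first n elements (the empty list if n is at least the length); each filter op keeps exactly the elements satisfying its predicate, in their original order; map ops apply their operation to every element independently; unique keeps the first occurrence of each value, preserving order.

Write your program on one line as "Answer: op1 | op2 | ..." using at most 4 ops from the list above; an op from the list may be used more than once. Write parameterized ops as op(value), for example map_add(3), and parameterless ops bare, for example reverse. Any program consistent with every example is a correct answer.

unique | sort_desc | take(3)

Check, running the answer program on each example:
  [7, 26, 16] -> [7, 26, 16] -> [26, 16, 7] -> [26, 16, 7]
  [12, 40, 9, -1, 26, 42, -41, 44, -12] -> [12, 40, 9, -1, 26, 42, -41, 44, -12] -> [44, 42, 40, 26, 12, 9, -1, -12, -41] -> [44, 42, 40]
  [-7, -7, 40] -> [-7, 40] -> [40, -7] -> [40, -7]
  [13, -28, 14, -4, 10, 24, -18] -> [13, -28, 14, -4, 10, 24, -18] -> [24, 14, 13, 10, -4, -18, -28] -> [24, 14, 13]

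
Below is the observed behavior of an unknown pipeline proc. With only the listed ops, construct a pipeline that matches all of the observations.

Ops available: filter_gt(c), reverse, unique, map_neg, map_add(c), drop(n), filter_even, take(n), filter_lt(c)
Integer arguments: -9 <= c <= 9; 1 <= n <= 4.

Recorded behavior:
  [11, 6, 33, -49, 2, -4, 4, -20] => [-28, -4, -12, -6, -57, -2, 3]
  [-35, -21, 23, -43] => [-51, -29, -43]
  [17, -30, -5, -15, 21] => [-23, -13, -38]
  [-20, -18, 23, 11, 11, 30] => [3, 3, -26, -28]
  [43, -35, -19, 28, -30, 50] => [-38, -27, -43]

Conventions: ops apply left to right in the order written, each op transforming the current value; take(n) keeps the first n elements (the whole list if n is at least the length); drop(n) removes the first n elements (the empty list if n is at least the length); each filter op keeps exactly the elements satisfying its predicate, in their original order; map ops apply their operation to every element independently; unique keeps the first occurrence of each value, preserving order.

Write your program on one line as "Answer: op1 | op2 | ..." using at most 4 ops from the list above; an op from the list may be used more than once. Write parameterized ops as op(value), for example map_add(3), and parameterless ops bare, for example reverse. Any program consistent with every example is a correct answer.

map_add(-8) | reverse | filter_lt(7)

Check, running the answer program on each example:
  [11, 6, 33, -49, 2, -4, 4, -20] -> [3, -2, 25, -57, -6, -12, -4, -28] -> [-28, -4, -12, -6, -57, 25, -2, 3] -> [-28, -4, -12, -6, -57, -2, 3]
  [-35, -21, 23, -43] -> [-43, -29, 15, -51] -> [-51, 15, -29, -43] -> [-51, -29, -43]
  [17, -30, -5, -15, 21] -> [9, -38, -13, -23, 13] -> [13, -23, -13, -38, 9] -> [-23, -13, -38]
  [-20, -18, 23, 11, 11, 30] -> [-28, -26, 15, 3, 3, 22] -> [22, 3, 3, 15, -26, -28] -> [3, 3, -26, -28]
  [43, -35, -19, 28, -30, 50] -> [35, -43, -27, 20, -38, 42] -> [42, -38, 20, -27, -43, 35] -> [-38, -27, -43]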